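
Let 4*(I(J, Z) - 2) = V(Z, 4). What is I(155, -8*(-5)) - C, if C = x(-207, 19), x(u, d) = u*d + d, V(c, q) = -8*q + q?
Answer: 3909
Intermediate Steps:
V(c, q) = -7*q
x(u, d) = d + d*u (x(u, d) = d*u + d = d + d*u)
I(J, Z) = -5 (I(J, Z) = 2 + (-7*4)/4 = 2 + (¼)*(-28) = 2 - 7 = -5)
C = -3914 (C = 19*(1 - 207) = 19*(-206) = -3914)
I(155, -8*(-5)) - C = -5 - 1*(-3914) = -5 + 3914 = 3909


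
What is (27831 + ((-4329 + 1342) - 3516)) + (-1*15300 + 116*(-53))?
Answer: -120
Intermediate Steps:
(27831 + ((-4329 + 1342) - 3516)) + (-1*15300 + 116*(-53)) = (27831 + (-2987 - 3516)) + (-15300 - 6148) = (27831 - 6503) - 21448 = 21328 - 21448 = -120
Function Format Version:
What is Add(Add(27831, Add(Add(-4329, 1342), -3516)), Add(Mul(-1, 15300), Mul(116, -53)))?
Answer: -120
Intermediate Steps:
Add(Add(27831, Add(Add(-4329, 1342), -3516)), Add(Mul(-1, 15300), Mul(116, -53))) = Add(Add(27831, Add(-2987, -3516)), Add(-15300, -6148)) = Add(Add(27831, -6503), -21448) = Add(21328, -21448) = -120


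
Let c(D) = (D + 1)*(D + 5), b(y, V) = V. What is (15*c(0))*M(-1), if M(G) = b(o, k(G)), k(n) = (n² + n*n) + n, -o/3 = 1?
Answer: 75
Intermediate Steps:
o = -3 (o = -3*1 = -3)
k(n) = n + 2*n² (k(n) = (n² + n²) + n = 2*n² + n = n + 2*n²)
M(G) = G*(1 + 2*G)
c(D) = (1 + D)*(5 + D)
(15*c(0))*M(-1) = (15*(5 + 0² + 6*0))*(-(1 + 2*(-1))) = (15*(5 + 0 + 0))*(-(1 - 2)) = (15*5)*(-1*(-1)) = 75*1 = 75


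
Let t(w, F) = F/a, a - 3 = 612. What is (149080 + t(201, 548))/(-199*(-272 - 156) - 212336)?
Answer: -22921187/19551465 ≈ -1.1724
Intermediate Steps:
a = 615 (a = 3 + 612 = 615)
t(w, F) = F/615
(149080 + t(201, 548))/(-199*(-272 - 156) - 212336) = (149080 + (1/615)*548)/(-199*(-272 - 156) - 212336) = (149080 + 548/615)/(-199*(-428) - 212336) = 91684748/(615*(85172 - 212336)) = (91684748/615)/(-127164) = (91684748/615)*(-1/127164) = -22921187/19551465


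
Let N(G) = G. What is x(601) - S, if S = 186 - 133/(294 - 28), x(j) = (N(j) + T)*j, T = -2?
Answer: 719627/2 ≈ 3.5981e+5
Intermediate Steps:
x(j) = j*(-2 + j) (x(j) = (j - 2)*j = (-2 + j)*j = j*(-2 + j))
S = 371/2 (S = 186 - 133/266 = 186 - 133*1/266 = 186 - 1/2 = 371/2 ≈ 185.50)
x(601) - S = 601*(-2 + 601) - 1*371/2 = 601*599 - 371/2 = 359999 - 371/2 = 719627/2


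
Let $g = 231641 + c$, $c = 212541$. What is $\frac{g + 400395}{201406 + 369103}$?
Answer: $\frac{844577}{570509} \approx 1.4804$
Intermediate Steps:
$g = 444182$ ($g = 231641 + 212541 = 444182$)
$\frac{g + 400395}{201406 + 369103} = \frac{444182 + 400395}{201406 + 369103} = \frac{844577}{570509}$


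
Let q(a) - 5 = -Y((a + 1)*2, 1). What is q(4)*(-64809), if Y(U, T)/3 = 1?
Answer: -129618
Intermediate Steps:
Y(U, T) = 3 (Y(U, T) = 3*1 = 3)
q(a) = 2 (q(a) = 5 - 1*3 = 5 - 3 = 2)
q(4)*(-64809) = 2*(-64809) = -129618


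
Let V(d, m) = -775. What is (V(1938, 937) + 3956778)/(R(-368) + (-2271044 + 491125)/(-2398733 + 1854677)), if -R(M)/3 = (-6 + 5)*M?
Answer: -2152287168168/598857905 ≈ -3594.0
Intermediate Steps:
R(M) = 3*M (R(M) = -3*(-6 + 5)*M = -(-3)*M = 3*M)
(V(1938, 937) + 3956778)/(R(-368) + (-2271044 + 491125)/(-2398733 + 1854677)) = (-775 + 3956778)/(3*(-368) + (-2271044 + 491125)/(-2398733 + 1854677)) = 3956003/(-1104 - 1779919/(-544056)) = 3956003/(-1104 - 1779919*(-1/544056)) = 3956003/(-1104 + 1779919/544056) = 3956003/(-598857905/544056) = 3956003*(-544056/598857905) = -2152287168168/598857905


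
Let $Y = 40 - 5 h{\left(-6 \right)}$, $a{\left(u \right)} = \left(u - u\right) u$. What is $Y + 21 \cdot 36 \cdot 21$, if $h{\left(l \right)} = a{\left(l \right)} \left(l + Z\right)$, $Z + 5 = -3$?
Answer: $15916$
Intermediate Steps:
$a{\left(u \right)} = 0$ ($a{\left(u \right)} = 0 u = 0$)
$Z = -8$ ($Z = -5 - 3 = -8$)
$h{\left(l \right)} = 0$ ($h{\left(l \right)} = 0 \left(l - 8\right) = 0 \left(-8 + l\right) = 0$)
$Y = 40$ ($Y = 40 - 0 = 40 + 0 = 40$)
$Y + 21 \cdot 36 \cdot 21 = 40 + 21 \cdot 36 \cdot 21 = 40 + 756 \cdot 21 = 40 + 15876 = 15916$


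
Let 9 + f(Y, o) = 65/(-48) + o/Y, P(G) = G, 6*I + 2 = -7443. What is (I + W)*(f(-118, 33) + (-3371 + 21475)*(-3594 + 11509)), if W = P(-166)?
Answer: -3425410125801205/16992 ≈ -2.0159e+11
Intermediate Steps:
I = -7445/6 (I = -⅓ + (⅙)*(-7443) = -⅓ - 2481/2 = -7445/6 ≈ -1240.8)
W = -166
f(Y, o) = -497/48 + o/Y (f(Y, o) = -9 + (65/(-48) + o/Y) = -9 + (65*(-1/48) + o/Y) = -9 + (-65/48 + o/Y) = -497/48 + o/Y)
(I + W)*(f(-118, 33) + (-3371 + 21475)*(-3594 + 11509)) = (-7445/6 - 166)*((-497/48 + 33/(-118)) + (-3371 + 21475)*(-3594 + 11509)) = -8441*((-497/48 + 33*(-1/118)) + 18104*7915)/6 = -8441*((-497/48 - 33/118) + 143293160)/6 = -8441*(-30115/2832 + 143293160)/6 = -8441/6*405806199005/2832 = -3425410125801205/16992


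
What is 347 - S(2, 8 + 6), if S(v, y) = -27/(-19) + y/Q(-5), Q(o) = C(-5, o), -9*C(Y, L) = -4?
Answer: 11935/38 ≈ 314.08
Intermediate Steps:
C(Y, L) = 4/9 (C(Y, L) = -⅑*(-4) = 4/9)
Q(o) = 4/9
S(v, y) = 27/19 + 9*y/4 (S(v, y) = -27/(-19) + y/(4/9) = -27*(-1/19) + y*(9/4) = 27/19 + 9*y/4)
347 - S(2, 8 + 6) = 347 - (27/19 + 9*(8 + 6)/4) = 347 - (27/19 + (9/4)*14) = 347 - (27/19 + 63/2) = 347 - 1*1251/38 = 347 - 1251/38 = 11935/38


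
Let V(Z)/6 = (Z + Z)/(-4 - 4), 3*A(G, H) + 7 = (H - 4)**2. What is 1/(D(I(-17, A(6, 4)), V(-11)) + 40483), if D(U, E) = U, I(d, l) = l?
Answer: 3/121442 ≈ 2.4703e-5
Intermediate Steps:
A(G, H) = -7/3 + (-4 + H)**2/3 (A(G, H) = -7/3 + (H - 4)**2/3 = -7/3 + (-4 + H)**2/3)
V(Z) = -3*Z/2 (V(Z) = 6*((Z + Z)/(-4 - 4)) = 6*((2*Z)/(-8)) = 6*((2*Z)*(-1/8)) = 6*(-Z/4) = -3*Z/2)
1/(D(I(-17, A(6, 4)), V(-11)) + 40483) = 1/((-7/3 + (-4 + 4)**2/3) + 40483) = 1/((-7/3 + (1/3)*0**2) + 40483) = 1/((-7/3 + (1/3)*0) + 40483) = 1/((-7/3 + 0) + 40483) = 1/(-7/3 + 40483) = 1/(121442/3) = 3/121442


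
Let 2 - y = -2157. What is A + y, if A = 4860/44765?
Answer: 19330499/8953 ≈ 2159.1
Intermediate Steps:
A = 972/8953 (A = 4860*(1/44765) = 972/8953 ≈ 0.10857)
y = 2159 (y = 2 - 1*(-2157) = 2 + 2157 = 2159)
A + y = 972/8953 + 2159 = 19330499/8953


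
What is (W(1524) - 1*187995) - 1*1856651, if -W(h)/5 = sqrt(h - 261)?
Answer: -2044646 - 5*sqrt(1263) ≈ -2.0448e+6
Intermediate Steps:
W(h) = -5*sqrt(-261 + h) (W(h) = -5*sqrt(h - 261) = -5*sqrt(-261 + h))
(W(1524) - 1*187995) - 1*1856651 = (-5*sqrt(-261 + 1524) - 1*187995) - 1*1856651 = (-5*sqrt(1263) - 187995) - 1856651 = (-187995 - 5*sqrt(1263)) - 1856651 = -2044646 - 5*sqrt(1263)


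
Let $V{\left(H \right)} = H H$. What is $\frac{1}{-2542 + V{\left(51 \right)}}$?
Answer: $\frac{1}{59} \approx 0.016949$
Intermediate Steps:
$V{\left(H \right)} = H^{2}$
$\frac{1}{-2542 + V{\left(51 \right)}} = \frac{1}{-2542 + 51^{2}} = \frac{1}{-2542 + 2601} = \frac{1}{59}$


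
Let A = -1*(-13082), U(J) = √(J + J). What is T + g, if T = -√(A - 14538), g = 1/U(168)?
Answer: √21/84 - 4*I*√91 ≈ 0.054554 - 38.158*I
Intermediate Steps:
U(J) = √2*√J (U(J) = √(2*J) = √2*√J)
A = 13082
g = √21/84 (g = 1/(√2*√168) = 1/(√2*(2*√42)) = 1/(4*√21) = √21/84 ≈ 0.054554)
T = -4*I*√91 (T = -√(13082 - 14538) = -√(-1456) = -4*I*√91 ≈ -38.158*I)
T + g = -4*I*√91 + √21/84 = √21/84 - 4*I*√91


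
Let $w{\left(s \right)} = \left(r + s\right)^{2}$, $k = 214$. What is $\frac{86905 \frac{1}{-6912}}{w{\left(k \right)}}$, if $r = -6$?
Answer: $- \frac{6685}{23003136} \approx -0.00029061$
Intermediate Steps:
$w{\left(s \right)} = \left(-6 + s\right)^{2}$
$\frac{86905 \frac{1}{-6912}}{w{\left(k \right)}} = \frac{86905 \frac{1}{-6912}}{\left(-6 + 214\right)^{2}} = \frac{86905 \left(- \frac{1}{6912}\right)}{208^{2}} = - \frac{86905}{6912 \cdot 43264} = \left(- \frac{86905}{6912}\right) \frac{1}{43264} = - \frac{6685}{23003136}$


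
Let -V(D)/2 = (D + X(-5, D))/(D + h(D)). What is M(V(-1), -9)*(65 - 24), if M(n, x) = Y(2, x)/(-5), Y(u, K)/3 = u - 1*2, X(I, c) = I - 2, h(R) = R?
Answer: 0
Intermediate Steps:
X(I, c) = -2 + I
Y(u, K) = -6 + 3*u (Y(u, K) = 3*(u - 1*2) = 3*(u - 2) = 3*(-2 + u) = -6 + 3*u)
V(D) = -(-7 + D)/D (V(D) = -2*(D + (-2 - 5))/(D + D) = -2*(D - 7)/(2*D) = -2*(-7 + D)*1/(2*D) = -(-7 + D)/D)
M(n, x) = 0 (M(n, x) = (-6 + 3*2)/(-5) = (-6 + 6)*(-⅕) = 0*(-⅕) = 0)
M(V(-1), -9)*(65 - 24) = 0*(65 - 24) = 0*41 = 0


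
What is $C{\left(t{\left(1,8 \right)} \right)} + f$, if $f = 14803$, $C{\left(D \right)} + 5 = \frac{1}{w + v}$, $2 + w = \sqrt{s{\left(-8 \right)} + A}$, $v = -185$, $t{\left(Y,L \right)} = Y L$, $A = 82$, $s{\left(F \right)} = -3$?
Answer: $\frac{516302033}{34890} - \frac{\sqrt{79}}{34890} \approx 14798.0$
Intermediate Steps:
$t{\left(Y,L \right)} = L Y$
$w = -2 + \sqrt{79}$ ($w = -2 + \sqrt{-3 + 82} = -2 + \sqrt{79} \approx 6.8882$)
$C{\left(D \right)} = -5 + \frac{1}{-187 + \sqrt{79}}$ ($C{\left(D \right)} = -5 + \frac{1}{\left(-2 + \sqrt{79}\right) - 185} = -5 + \frac{1}{-187 + \sqrt{79}}$)
$C{\left(t{\left(1,8 \right)} \right)} + f = \left(- \frac{174637}{34890} - \frac{\sqrt{79}}{34890}\right) + 14803 = \frac{516302033}{34890} - \frac{\sqrt{79}}{34890}$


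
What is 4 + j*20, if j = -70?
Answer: -1396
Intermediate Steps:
4 + j*20 = 4 - 70*20 = 4 - 1400 = -1396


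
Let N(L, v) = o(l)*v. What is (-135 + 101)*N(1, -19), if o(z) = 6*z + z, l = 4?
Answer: 18088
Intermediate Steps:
o(z) = 7*z
N(L, v) = 28*v (N(L, v) = (7*4)*v = 28*v)
(-135 + 101)*N(1, -19) = (-135 + 101)*(28*(-19)) = -34*(-532) = 18088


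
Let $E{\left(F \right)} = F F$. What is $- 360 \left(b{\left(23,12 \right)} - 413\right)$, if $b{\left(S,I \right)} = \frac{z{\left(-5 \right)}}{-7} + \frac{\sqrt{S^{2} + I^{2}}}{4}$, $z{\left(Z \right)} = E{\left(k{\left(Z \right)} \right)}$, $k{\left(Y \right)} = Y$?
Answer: $\frac{1049760}{7} - 90 \sqrt{673} \approx 1.4763 \cdot 10^{5}$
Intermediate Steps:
$E{\left(F \right)} = F^{2}$
$z{\left(Z \right)} = Z^{2}$
$b{\left(S,I \right)} = - \frac{25}{7} + \frac{\sqrt{I^{2} + S^{2}}}{4}$ ($b{\left(S,I \right)} = \frac{\left(-5\right)^{2}}{-7} + \frac{\sqrt{S^{2} + I^{2}}}{4} = 25 \left(- \frac{1}{7}\right) + \sqrt{I^{2} + S^{2}} \cdot \frac{1}{4} = - \frac{25}{7} + \frac{\sqrt{I^{2} + S^{2}}}{4}$)
$- 360 \left(b{\left(23,12 \right)} - 413\right) = - 360 \left(\left(- \frac{25}{7} + \frac{\sqrt{12^{2} + 23^{2}}}{4}\right) - 413\right) = - 360 \left(\left(- \frac{25}{7} + \frac{\sqrt{144 + 529}}{4}\right) - 413\right) = - 360 \left(\left(- \frac{25}{7} + \frac{\sqrt{673}}{4}\right) - 413\right) = - 360 \left(- \frac{2916}{7} + \frac{\sqrt{673}}{4}\right) = \frac{1049760}{7} - 90 \sqrt{673}$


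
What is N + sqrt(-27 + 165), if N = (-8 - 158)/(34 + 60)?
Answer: -83/47 + sqrt(138) ≈ 9.9814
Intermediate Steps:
N = -83/47 (N = -166/94 = -166*1/94 = -83/47 ≈ -1.7660)
N + sqrt(-27 + 165) = -83/47 + sqrt(-27 + 165) = -83/47 + sqrt(138)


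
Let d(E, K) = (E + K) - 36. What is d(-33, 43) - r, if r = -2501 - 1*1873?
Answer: 4348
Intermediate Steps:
d(E, K) = -36 + E + K
r = -4374 (r = -2501 - 1873 = -4374)
d(-33, 43) - r = (-36 - 33 + 43) - 1*(-4374) = -26 + 4374 = 4348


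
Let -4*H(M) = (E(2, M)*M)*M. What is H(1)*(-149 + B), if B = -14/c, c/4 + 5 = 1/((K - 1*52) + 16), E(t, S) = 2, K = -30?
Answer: 24544/331 ≈ 74.151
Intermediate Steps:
H(M) = -M**2/2 (H(M) = -2*M*M/4 = -M**2/2)
c = -662/33 (c = -20 + 4/((-30 - 1*52) + 16) = -20 + 4/((-30 - 52) + 16) = -20 + 4/(-82 + 16) = -20 + 4/(-66) = -20 + 4*(-1/66) = -20 - 2/33 = -662/33 ≈ -20.061)
B = 231/331 (B = -14/(-662/33) = -14*(-33/662) = 231/331 ≈ 0.69789)
H(1)*(-149 + B) = (-1/2*1**2)*(-149 + 231/331) = -1/2*1*(-49088/331) = -1/2*(-49088/331) = 24544/331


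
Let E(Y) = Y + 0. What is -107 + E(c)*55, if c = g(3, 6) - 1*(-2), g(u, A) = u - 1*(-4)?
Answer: 388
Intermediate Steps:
g(u, A) = 4 + u (g(u, A) = u + 4 = 4 + u)
c = 9 (c = (4 + 3) - 1*(-2) = 7 + 2 = 9)
E(Y) = Y
-107 + E(c)*55 = -107 + 9*55 = -107 + 495 = 388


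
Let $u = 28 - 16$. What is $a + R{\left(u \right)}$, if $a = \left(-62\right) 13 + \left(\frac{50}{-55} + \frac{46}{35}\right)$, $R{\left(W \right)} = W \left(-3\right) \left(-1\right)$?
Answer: $- \frac{296294}{385} \approx -769.59$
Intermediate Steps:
$u = 12$ ($u = 28 - 16 = 12$)
$R{\left(W \right)} = 3 W$ ($R{\left(W \right)} = - 3 W \left(-1\right) = 3 W$)
$a = - \frac{310154}{385}$ ($a = -806 + \left(50 \left(- \frac{1}{55}\right) + 46 \cdot \frac{1}{35}\right) = -806 + \left(- \frac{10}{11} + \frac{46}{35}\right) = -806 + \frac{156}{385} = - \frac{310154}{385} \approx -805.59$)
$a + R{\left(u \right)} = - \frac{310154}{385} + 3 \cdot 12 = - \frac{310154}{385} + 36 = - \frac{296294}{385}$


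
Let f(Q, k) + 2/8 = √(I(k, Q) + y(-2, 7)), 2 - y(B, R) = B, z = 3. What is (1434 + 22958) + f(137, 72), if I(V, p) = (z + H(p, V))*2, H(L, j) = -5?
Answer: 97567/4 ≈ 24392.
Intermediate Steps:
I(V, p) = -4 (I(V, p) = (3 - 5)*2 = -2*2 = -4)
y(B, R) = 2 - B
f(Q, k) = -¼ (f(Q, k) = -¼ + √(-4 + (2 - 1*(-2))) = -¼ + √(-4 + (2 + 2)) = -¼ + √(-4 + 4) = -¼ + √0 = -¼ + 0 = -¼)
(1434 + 22958) + f(137, 72) = (1434 + 22958) - ¼ = 24392 - ¼ = 97567/4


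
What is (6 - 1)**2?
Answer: 25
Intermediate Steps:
(6 - 1)**2 = 5**2 = 25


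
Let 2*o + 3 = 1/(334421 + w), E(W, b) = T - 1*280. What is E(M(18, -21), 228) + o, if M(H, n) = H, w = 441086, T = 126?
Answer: -120591338/775507 ≈ -155.50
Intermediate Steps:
E(W, b) = -154 (E(W, b) = 126 - 1*280 = 126 - 280 = -154)
o = -1163260/775507 (o = -3/2 + 1/(2*(334421 + 441086)) = -3/2 + (1/2)/775507 = -3/2 + (1/2)*(1/775507) = -3/2 + 1/1551014 = -1163260/775507 ≈ -1.5000)
E(M(18, -21), 228) + o = -154 - 1163260/775507 = -120591338/775507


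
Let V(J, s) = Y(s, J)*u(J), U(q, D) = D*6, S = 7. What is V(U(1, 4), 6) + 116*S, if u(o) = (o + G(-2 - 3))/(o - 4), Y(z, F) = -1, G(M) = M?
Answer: 16221/20 ≈ 811.05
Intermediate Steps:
u(o) = (-5 + o)/(-4 + o) (u(o) = (o + (-2 - 3))/(o - 4) = (o - 5)/(-4 + o) = (-5 + o)/(-4 + o))
U(q, D) = 6*D
V(J, s) = -(-5 + J)/(-4 + J)
V(U(1, 4), 6) + 116*S = (5 - 6*4)/(-4 + 6*4) + 116*7 = (5 - 1*24)/(-4 + 24) + 812 = (5 - 24)/20 + 812 = (1/20)*(-19) + 812 = -19/20 + 812 = 16221/20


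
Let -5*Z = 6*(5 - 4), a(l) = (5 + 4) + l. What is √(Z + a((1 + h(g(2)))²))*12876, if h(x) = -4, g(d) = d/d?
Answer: 25752*√105/5 ≈ 52776.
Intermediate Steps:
g(d) = 1
a(l) = 9 + l
Z = -6/5 (Z = -6*(5 - 4)/5 = -6/5 ≈ -1.2000)
√(Z + a((1 + h(g(2)))²))*12876 = √(-6/5 + (9 + (1 - 4)²))*12876 = √(-6/5 + (9 + (-3)²))*12876 = √(-6/5 + (9 + 9))*12876 = √(-6/5 + 18)*12876 = √(84/5)*12876 = (2*√105/5)*12876 = 25752*√105/5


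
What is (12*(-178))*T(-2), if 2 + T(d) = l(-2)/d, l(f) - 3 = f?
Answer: 5340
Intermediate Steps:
l(f) = 3 + f
T(d) = -2 + 1/d (T(d) = -2 + (3 - 2)/d = -2 + 1/d)
(12*(-178))*T(-2) = (12*(-178))*(-2 + 1/(-2)) = -2136*(-2 - ½) = -2136*(-5/2) = 5340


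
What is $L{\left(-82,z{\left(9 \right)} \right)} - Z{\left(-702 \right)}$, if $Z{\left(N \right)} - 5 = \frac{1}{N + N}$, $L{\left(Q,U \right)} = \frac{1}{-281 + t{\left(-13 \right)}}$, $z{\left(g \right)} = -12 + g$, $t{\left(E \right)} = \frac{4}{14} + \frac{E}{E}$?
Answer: $- \frac{6876515}{1374516} \approx -5.0029$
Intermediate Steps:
$t{\left(E \right)} = \frac{9}{7}$ ($t{\left(E \right)} = 4 \cdot \frac{1}{14} + 1 = \frac{2}{7} + 1 = \frac{9}{7}$)
$L{\left(Q,U \right)} = - \frac{7}{1958}$ ($L{\left(Q,U \right)} = \frac{1}{-281 + \frac{9}{7}} = \frac{1}{- \frac{1958}{7}} = - \frac{7}{1958}$)
$Z{\left(N \right)} = 5 + \frac{1}{2 N}$ ($Z{\left(N \right)} = 5 + \frac{1}{N + N} = 5 + \frac{1}{2 N}$)
$L{\left(-82,z{\left(9 \right)} \right)} - Z{\left(-702 \right)} = - \frac{7}{1958} - \left(5 + \frac{1}{2 \left(-702\right)}\right) = - \frac{7}{1958} - \left(5 + \frac{1}{2} \left(- \frac{1}{702}\right)\right) = - \frac{7}{1958} - \left(5 - \frac{1}{1404}\right) = - \frac{7}{1958} - \frac{7019}{1404} = - \frac{6876515}{1374516}$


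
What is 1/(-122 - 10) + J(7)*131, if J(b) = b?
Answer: 121043/132 ≈ 916.99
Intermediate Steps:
1/(-122 - 10) + J(7)*131 = 1/(-122 - 10) + 7*131 = 1/(-132) + 917 = -1/132 + 917 = 121043/132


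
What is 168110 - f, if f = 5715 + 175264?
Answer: -12869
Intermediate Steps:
f = 180979
168110 - f = 168110 - 1*180979 = 168110 - 180979 = -12869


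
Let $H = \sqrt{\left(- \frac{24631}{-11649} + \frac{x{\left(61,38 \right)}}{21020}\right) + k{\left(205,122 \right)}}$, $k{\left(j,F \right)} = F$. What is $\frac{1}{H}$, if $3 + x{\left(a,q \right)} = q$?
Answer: $\frac{2 \sqrt{74416770502692321}}{6078262579} \approx 0.089761$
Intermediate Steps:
$x{\left(a,q \right)} = -3 + q$
$H = \frac{\sqrt{74416770502692321}}{24486198}$ ($H = \sqrt{\left(- \frac{24631}{-11649} + \frac{-3 + 38}{21020}\right) + 122} = \sqrt{\left(\left(-24631\right) \left(- \frac{1}{11649}\right) + 35 \cdot \frac{1}{21020}\right) + 122} = \sqrt{\left(\frac{24631}{11649} + \frac{7}{4204}\right) + 122} = \sqrt{\frac{103630267}{48972396} + 122} = \sqrt{\frac{6078262579}{48972396}} = \frac{\sqrt{74416770502692321}}{24486198} \approx 11.141$)
$\frac{1}{H} = \frac{1}{\frac{1}{24486198} \sqrt{74416770502692321}} = \frac{2 \sqrt{74416770502692321}}{6078262579}$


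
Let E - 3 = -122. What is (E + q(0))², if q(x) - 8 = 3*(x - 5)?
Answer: 15876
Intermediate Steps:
q(x) = -7 + 3*x (q(x) = 8 + 3*(x - 5) = 8 + 3*(-5 + x) = 8 + (-15 + 3*x) = -7 + 3*x)
E = -119 (E = 3 - 122 = -119)
(E + q(0))² = (-119 + (-7 + 3*0))² = (-119 + (-7 + 0))² = (-119 - 7)² = (-126)² = 15876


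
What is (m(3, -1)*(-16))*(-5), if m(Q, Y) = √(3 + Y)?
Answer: 80*√2 ≈ 113.14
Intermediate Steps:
(m(3, -1)*(-16))*(-5) = (√(3 - 1)*(-16))*(-5) = (√2*(-16))*(-5) = -16*√2*(-5) = 80*√2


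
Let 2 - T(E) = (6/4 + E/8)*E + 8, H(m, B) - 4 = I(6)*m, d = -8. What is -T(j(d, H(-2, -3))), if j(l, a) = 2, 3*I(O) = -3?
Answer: 19/2 ≈ 9.5000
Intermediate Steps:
I(O) = -1 (I(O) = (⅓)*(-3) = -1)
H(m, B) = 4 - m
T(E) = -6 - E*(3/2 + E/8) (T(E) = 2 - ((6/4 + E/8)*E + 8) = 2 - ((6*(¼) + E*(⅛))*E + 8) = 2 - ((3/2 + E/8)*E + 8) = 2 - (E*(3/2 + E/8) + 8) = 2 - (8 + E*(3/2 + E/8)) = 2 + (-8 - E*(3/2 + E/8)) = -6 - E*(3/2 + E/8))
-T(j(d, H(-2, -3))) = -(-6 - 3/2*2 - ⅛*2²) = -(-6 - 3 - ⅛*4) = -(-6 - 3 - ½) = -1*(-19/2) = 19/2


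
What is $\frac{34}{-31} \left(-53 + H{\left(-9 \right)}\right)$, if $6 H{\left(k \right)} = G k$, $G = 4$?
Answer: $\frac{2006}{31} \approx 64.71$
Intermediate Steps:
$H{\left(k \right)} = \frac{2 k}{3}$ ($H{\left(k \right)} = \frac{4 k}{6} = \frac{2 k}{3}$)
$\frac{34}{-31} \left(-53 + H{\left(-9 \right)}\right) = \frac{34}{-31} \left(-53 + \frac{2}{3} \left(-9\right)\right) = 34 \left(- \frac{1}{31}\right) \left(-53 - 6\right) = \left(- \frac{34}{31}\right) \left(-59\right) = \frac{2006}{31}$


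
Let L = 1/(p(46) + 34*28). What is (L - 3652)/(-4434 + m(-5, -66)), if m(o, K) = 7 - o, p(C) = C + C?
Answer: 3812687/4616568 ≈ 0.82587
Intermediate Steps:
p(C) = 2*C
L = 1/1044 (L = 1/(2*46 + 34*28) = 1/(92 + 952) = 1/1044 ≈ 0.00095785)
(L - 3652)/(-4434 + m(-5, -66)) = (1/1044 - 3652)/(-4434 + (7 - 1*(-5))) = -3812687/(1044*(-4434 + (7 + 5))) = -3812687/(1044*(-4434 + 12)) = -3812687/1044/(-4422) = -3812687/1044*(-1/4422) = 3812687/4616568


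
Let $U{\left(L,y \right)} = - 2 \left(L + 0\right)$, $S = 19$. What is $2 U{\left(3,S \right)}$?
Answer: $-12$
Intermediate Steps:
$U{\left(L,y \right)} = - 2 L$
$2 U{\left(3,S \right)} = 2 \left(\left(-2\right) 3\right) = 2 \left(-6\right) = -12$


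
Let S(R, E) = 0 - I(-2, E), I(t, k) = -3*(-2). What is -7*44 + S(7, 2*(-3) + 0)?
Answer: -314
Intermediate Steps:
I(t, k) = 6
S(R, E) = -6 (S(R, E) = 0 - 1*6 = 0 - 6 = -6)
-7*44 + S(7, 2*(-3) + 0) = -7*44 - 6 = -308 - 6 = -314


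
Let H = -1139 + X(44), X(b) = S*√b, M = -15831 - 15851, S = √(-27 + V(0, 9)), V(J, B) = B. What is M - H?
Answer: -30543 - 6*I*√22 ≈ -30543.0 - 28.142*I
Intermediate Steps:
S = 3*I*√2 (S = √(-27 + 9) = √(-18) = 3*I*√2 ≈ 4.2426*I)
M = -31682
X(b) = 3*I*√2*√b (X(b) = (3*I*√2)*√b = 3*I*√2*√b)
H = -1139 + 6*I*√22 (H = -1139 + 3*I*√2*√44 = -1139 + 3*I*√2*(2*√11) = -1139 + 6*I*√22 ≈ -1139.0 + 28.142*I)
M - H = -31682 - (-1139 + 6*I*√22) = -31682 + (1139 - 6*I*√22) = -30543 - 6*I*√22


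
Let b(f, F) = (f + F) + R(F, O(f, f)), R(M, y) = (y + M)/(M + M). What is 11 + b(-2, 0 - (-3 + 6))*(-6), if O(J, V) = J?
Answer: 36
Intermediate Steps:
R(M, y) = (M + y)/(2*M) (R(M, y) = (M + y)/((2*M)) = (M + y)*(1/(2*M)) = (M + y)/(2*M))
b(f, F) = F + f + (F + f)/(2*F) (b(f, F) = (f + F) + (F + f)/(2*F) = (F + f) + (F + f)/(2*F) = F + f + (F + f)/(2*F))
11 + b(-2, 0 - (-3 + 6))*(-6) = 11 + (½ + (0 - (-3 + 6)) - 2 + (½)*(-2)/(0 - (-3 + 6)))*(-6) = 11 + (½ + (0 - 1*3) - 2 + (½)*(-2)/(0 - 1*3))*(-6) = 11 + (½ + (0 - 3) - 2 + (½)*(-2)/(0 - 3))*(-6) = 11 + (½ - 3 - 2 + (½)*(-2)/(-3))*(-6) = 11 + (½ - 3 - 2 + (½)*(-2)*(-⅓))*(-6) = 11 + (½ - 3 - 2 + ⅓)*(-6) = 11 - 25/6*(-6) = 11 + 25 = 36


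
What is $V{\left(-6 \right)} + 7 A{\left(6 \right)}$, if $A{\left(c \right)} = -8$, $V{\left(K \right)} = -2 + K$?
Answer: $-64$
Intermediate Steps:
$V{\left(-6 \right)} + 7 A{\left(6 \right)} = \left(-2 - 6\right) + 7 \left(-8\right) = -8 - 56 = -64$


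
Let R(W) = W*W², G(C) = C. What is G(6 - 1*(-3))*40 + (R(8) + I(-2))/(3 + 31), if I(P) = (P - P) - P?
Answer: 6377/17 ≈ 375.12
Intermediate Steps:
I(P) = -P (I(P) = 0 - P = -P)
R(W) = W³
G(6 - 1*(-3))*40 + (R(8) + I(-2))/(3 + 31) = (6 - 1*(-3))*40 + (8³ - 1*(-2))/(3 + 31) = (6 + 3)*40 + (512 + 2)/34 = 9*40 + 514*(1/34) = 360 + 257/17 = 6377/17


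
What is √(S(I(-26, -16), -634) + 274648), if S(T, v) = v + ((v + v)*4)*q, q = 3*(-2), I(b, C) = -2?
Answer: √304446 ≈ 551.77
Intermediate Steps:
q = -6
S(T, v) = -47*v (S(T, v) = v + ((v + v)*4)*(-6) = v + ((2*v)*4)*(-6) = v + (8*v)*(-6) = v - 48*v = -47*v)
√(S(I(-26, -16), -634) + 274648) = √(-47*(-634) + 274648) = √(29798 + 274648) = √304446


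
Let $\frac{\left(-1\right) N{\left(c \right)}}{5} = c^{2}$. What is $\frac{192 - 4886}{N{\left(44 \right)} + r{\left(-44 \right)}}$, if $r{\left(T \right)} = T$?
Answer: $\frac{2347}{4862} \approx 0.48272$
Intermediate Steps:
$N{\left(c \right)} = - 5 c^{2}$
$\frac{192 - 4886}{N{\left(44 \right)} + r{\left(-44 \right)}} = \frac{192 - 4886}{- 5 \cdot 44^{2} - 44} = - \frac{4694}{\left(-5\right) 1936 - 44} = - \frac{4694}{-9680 - 44} = - \frac{4694}{-9724} = \left(-4694\right) \left(- \frac{1}{9724}\right) = \frac{2347}{4862}$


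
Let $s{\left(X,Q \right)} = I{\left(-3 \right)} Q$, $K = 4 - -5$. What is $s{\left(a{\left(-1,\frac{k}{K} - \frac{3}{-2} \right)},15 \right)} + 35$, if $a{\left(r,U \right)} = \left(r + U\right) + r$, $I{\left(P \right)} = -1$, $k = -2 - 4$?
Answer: $20$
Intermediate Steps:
$k = -6$
$K = 9$ ($K = 4 + 5 = 9$)
$a{\left(r,U \right)} = U + 2 r$ ($a{\left(r,U \right)} = \left(U + r\right) + r = U + 2 r$)
$s{\left(X,Q \right)} = - Q$
$s{\left(a{\left(-1,\frac{k}{K} - \frac{3}{-2} \right)},15 \right)} + 35 = \left(-1\right) 15 + 35 = -15 + 35 = 20$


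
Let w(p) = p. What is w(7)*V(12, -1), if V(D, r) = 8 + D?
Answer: 140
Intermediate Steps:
w(7)*V(12, -1) = 7*(8 + 12) = 7*20 = 140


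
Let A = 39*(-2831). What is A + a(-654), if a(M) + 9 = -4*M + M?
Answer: -108456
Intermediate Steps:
A = -110409
a(M) = -9 - 3*M (a(M) = -9 + (-4*M + M) = -9 - 3*M)
A + a(-654) = -110409 + (-9 - 3*(-654)) = -110409 + (-9 + 1962) = -110409 + 1953 = -108456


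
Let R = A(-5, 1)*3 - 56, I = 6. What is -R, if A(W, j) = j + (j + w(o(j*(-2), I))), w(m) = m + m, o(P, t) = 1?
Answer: 44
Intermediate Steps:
w(m) = 2*m
A(W, j) = 2 + 2*j (A(W, j) = j + (j + 2*1) = j + (j + 2) = j + (2 + j) = 2 + 2*j)
R = -44 (R = (2 + 2*1)*3 - 56 = (2 + 2)*3 - 56 = 4*3 - 56 = 12 - 56 = -44)
-R = -1*(-44) = 44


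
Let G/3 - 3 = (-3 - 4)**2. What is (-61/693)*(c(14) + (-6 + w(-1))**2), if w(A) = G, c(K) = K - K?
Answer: -152500/77 ≈ -1980.5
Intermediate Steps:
c(K) = 0
G = 156 (G = 9 + 3*(-3 - 4)**2 = 9 + 3*(-7)**2 = 9 + 3*49 = 9 + 147 = 156)
w(A) = 156
(-61/693)*(c(14) + (-6 + w(-1))**2) = (-61/693)*(0 + (-6 + 156)**2) = (-61*1/693)*(0 + 150**2) = -61*(0 + 22500)/693 = -61/693*22500 = -152500/77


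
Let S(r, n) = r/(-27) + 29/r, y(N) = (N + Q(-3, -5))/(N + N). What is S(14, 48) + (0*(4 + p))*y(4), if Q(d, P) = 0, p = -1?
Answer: 587/378 ≈ 1.5529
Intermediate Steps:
y(N) = ½ (y(N) = (N + 0)/(N + N) = N/((2*N)) = N*(1/(2*N)) = ½)
S(r, n) = 29/r - r/27 (S(r, n) = r*(-1/27) + 29/r = -r/27 + 29/r = 29/r - r/27)
S(14, 48) + (0*(4 + p))*y(4) = (29/14 - 1/27*14) + (0*(4 - 1))*(½) = (29*(1/14) - 14/27) + (0*3)*(½) = (29/14 - 14/27) + 0*(½) = 587/378 + 0 = 587/378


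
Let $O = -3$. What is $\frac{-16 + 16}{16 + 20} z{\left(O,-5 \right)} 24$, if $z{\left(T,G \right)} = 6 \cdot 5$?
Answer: $0$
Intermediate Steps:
$z{\left(T,G \right)} = 30$
$\frac{-16 + 16}{16 + 20} z{\left(O,-5 \right)} 24 = \frac{-16 + 16}{16 + 20} \cdot 30 \cdot 24 = \frac{0}{36} \cdot 30 \cdot 24 = 0 \cdot \frac{1}{36} \cdot 30 \cdot 24 = 0 \cdot 30 \cdot 24 = 0 \cdot 24 = 0$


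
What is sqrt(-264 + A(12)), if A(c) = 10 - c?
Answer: I*sqrt(266) ≈ 16.31*I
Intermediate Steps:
sqrt(-264 + A(12)) = sqrt(-264 + (10 - 1*12)) = sqrt(-264 + (10 - 12)) = sqrt(-264 - 2) = sqrt(-266) = I*sqrt(266)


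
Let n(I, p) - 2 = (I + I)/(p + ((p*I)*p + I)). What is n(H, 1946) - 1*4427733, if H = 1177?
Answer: -19735297025462051/4457203255 ≈ -4.4277e+6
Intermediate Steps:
n(I, p) = 2 + 2*I/(I + p + I*p**2) (n(I, p) = 2 + (I + I)/(p + ((p*I)*p + I)) = 2 + (2*I)/(p + ((I*p)*p + I)) = 2 + (2*I)/(p + (I*p**2 + I)) = 2 + (2*I)/(p + (I + I*p**2)) = 2 + (2*I)/(I + p + I*p**2) = 2 + 2*I/(I + p + I*p**2))
n(H, 1946) - 1*4427733 = 2*(1946 + 2*1177 + 1177*1946**2)/(1177 + 1946 + 1177*1946**2) - 1*4427733 = 2*(1946 + 2354 + 1177*3786916)/(1177 + 1946 + 1177*3786916) - 4427733 = 2*(1946 + 2354 + 4457200132)/(1177 + 1946 + 4457200132) - 4427733 = 2*4457204432/4457203255 - 4427733 = 2*(1/4457203255)*4457204432 - 4427733 = 8914408864/4457203255 - 4427733 = -19735297025462051/4457203255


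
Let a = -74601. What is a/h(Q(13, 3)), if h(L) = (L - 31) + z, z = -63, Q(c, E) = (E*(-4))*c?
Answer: 74601/250 ≈ 298.40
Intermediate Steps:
Q(c, E) = -4*E*c (Q(c, E) = (-4*E)*c = -4*E*c)
h(L) = -94 + L (h(L) = (L - 31) - 63 = (-31 + L) - 63 = -94 + L)
a/h(Q(13, 3)) = -74601/(-94 - 4*3*13) = -74601/(-94 - 156) = -74601/(-250) = -74601*(-1/250) = 74601/250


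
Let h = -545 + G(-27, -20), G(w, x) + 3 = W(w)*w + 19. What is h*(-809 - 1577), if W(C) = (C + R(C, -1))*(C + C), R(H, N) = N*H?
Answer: 1262194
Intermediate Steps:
R(H, N) = H*N
W(C) = 0 (W(C) = (C + C*(-1))*(C + C) = (C - C)*(2*C) = 0*(2*C) = 0)
G(w, x) = 16 (G(w, x) = -3 + (0*w + 19) = -3 + (0 + 19) = -3 + 19 = 16)
h = -529 (h = -545 + 16 = -529)
h*(-809 - 1577) = -529*(-809 - 1577) = -529*(-2386) = 1262194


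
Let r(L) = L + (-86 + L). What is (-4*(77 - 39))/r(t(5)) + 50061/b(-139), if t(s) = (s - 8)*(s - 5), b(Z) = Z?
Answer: -2142059/5977 ≈ -358.38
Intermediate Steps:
t(s) = (-8 + s)*(-5 + s)
r(L) = -86 + 2*L
(-4*(77 - 39))/r(t(5)) + 50061/b(-139) = (-4*(77 - 39))/(-86 + 2*(40 + 5² - 13*5)) + 50061/(-139) = (-4*38)/(-86 + 2*(40 + 25 - 65)) + 50061*(-1/139) = -152/(-86 + 2*0) - 50061/139 = -152/(-86 + 0) - 50061/139 = -152/(-86) - 50061/139 = -152*(-1/86) - 50061/139 = 76/43 - 50061/139 = -2142059/5977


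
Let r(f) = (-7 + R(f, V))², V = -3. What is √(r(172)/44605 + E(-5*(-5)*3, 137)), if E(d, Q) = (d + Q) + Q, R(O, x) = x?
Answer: √27775078529/8921 ≈ 18.682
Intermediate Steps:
E(d, Q) = d + 2*Q (E(d, Q) = (Q + d) + Q = d + 2*Q)
r(f) = 100 (r(f) = (-7 - 3)² = (-10)² = 100)
√(r(172)/44605 + E(-5*(-5)*3, 137)) = √(100/44605 + (-5*(-5)*3 + 2*137)) = √(100*(1/44605) + (25*3 + 274)) = √(20/8921 + (75 + 274)) = √(20/8921 + 349) = √(3113449/8921) = √27775078529/8921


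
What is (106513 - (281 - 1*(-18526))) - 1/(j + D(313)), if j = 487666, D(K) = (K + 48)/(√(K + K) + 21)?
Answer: 3858095679680885153/43988959475647 + 361*√626/43988959475647 ≈ 87706.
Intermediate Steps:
D(K) = (48 + K)/(21 + √2*√K) (D(K) = (48 + K)/(√(2*K) + 21) = (48 + K)/(√2*√K + 21) = (48 + K)/(21 + √2*√K))
(106513 - (281 - 1*(-18526))) - 1/(j + D(313)) = (106513 - (281 - 1*(-18526))) - 1/(487666 + (48 + 313)/(21 + √2*√313)) = (106513 - (281 + 18526)) - 1/(487666 + 361/(21 + √626)) = (106513 - 1*18807) - 1/(487666 + 361/(21 + √626)) = (106513 - 18807) - 1/(487666 + 361/(21 + √626)) = 87706 - 1/(487666 + 361/(21 + √626))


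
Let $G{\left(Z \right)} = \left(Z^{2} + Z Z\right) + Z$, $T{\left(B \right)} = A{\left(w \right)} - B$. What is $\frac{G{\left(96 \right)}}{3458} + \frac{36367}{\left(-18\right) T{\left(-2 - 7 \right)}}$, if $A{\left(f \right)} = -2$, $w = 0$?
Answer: $- \frac{8815897}{31122} \approx -283.27$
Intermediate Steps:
$T{\left(B \right)} = -2 - B$
$G{\left(Z \right)} = Z + 2 Z^{2}$ ($G{\left(Z \right)} = \left(Z^{2} + Z^{2}\right) + Z = 2 Z^{2} + Z = Z + 2 Z^{2}$)
$\frac{G{\left(96 \right)}}{3458} + \frac{36367}{\left(-18\right) T{\left(-2 - 7 \right)}} = \frac{96 \left(1 + 2 \cdot 96\right)}{3458} + \frac{36367}{\left(-18\right) \left(-2 - \left(-2 - 7\right)\right)} = 96 \left(1 + 192\right) \frac{1}{3458} + \frac{36367}{\left(-18\right) \left(-2 - \left(-2 - 7\right)\right)} = 96 \cdot 193 \cdot \frac{1}{3458} + \frac{36367}{\left(-18\right) \left(-2 - -9\right)} = 18528 \cdot \frac{1}{3458} + \frac{36367}{\left(-18\right) \left(-2 + 9\right)} = \frac{9264}{1729} + \frac{36367}{\left(-18\right) 7} = \frac{9264}{1729} + \frac{36367}{-126} = \frac{9264}{1729} + 36367 \left(- \frac{1}{126}\right) = \frac{9264}{1729} - \frac{36367}{126} = - \frac{8815897}{31122}$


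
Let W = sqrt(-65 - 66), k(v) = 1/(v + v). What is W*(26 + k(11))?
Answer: 573*I*sqrt(131)/22 ≈ 298.1*I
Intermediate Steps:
k(v) = 1/(2*v)
W = I*sqrt(131) (W = sqrt(-131) = I*sqrt(131) ≈ 11.446*I)
W*(26 + k(11)) = (I*sqrt(131))*(26 + (1/2)/11) = (I*sqrt(131))*(26 + (1/2)*(1/11)) = (I*sqrt(131))*(26 + 1/22) = (I*sqrt(131))*(573/22) = 573*I*sqrt(131)/22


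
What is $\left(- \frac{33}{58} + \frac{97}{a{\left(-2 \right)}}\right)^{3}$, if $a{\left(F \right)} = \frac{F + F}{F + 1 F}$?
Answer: $\frac{174958262857}{195112} \approx 8.9671 \cdot 10^{5}$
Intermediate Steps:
$a{\left(F \right)} = 1$ ($a{\left(F \right)} = \frac{2 F}{F + F} = \frac{2 F}{2 F} = 2 F \frac{1}{2 F} = 1$)
$\left(- \frac{33}{58} + \frac{97}{a{\left(-2 \right)}}\right)^{3} = \left(- \frac{33}{58} + \frac{97}{1}\right)^{3} = \left(\left(-33\right) \frac{1}{58} + 97 \cdot 1\right)^{3} = \left(- \frac{33}{58} + 97\right)^{3} = \left(\frac{5593}{58}\right)^{3} = \frac{174958262857}{195112}$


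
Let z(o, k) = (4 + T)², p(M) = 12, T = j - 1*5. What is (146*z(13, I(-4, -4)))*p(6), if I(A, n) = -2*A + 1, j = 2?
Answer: 1752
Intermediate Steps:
T = -3 (T = 2 - 1*5 = 2 - 5 = -3)
I(A, n) = 1 - 2*A
z(o, k) = 1 (z(o, k) = (4 - 3)² = 1² = 1)
(146*z(13, I(-4, -4)))*p(6) = (146*1)*12 = 146*12 = 1752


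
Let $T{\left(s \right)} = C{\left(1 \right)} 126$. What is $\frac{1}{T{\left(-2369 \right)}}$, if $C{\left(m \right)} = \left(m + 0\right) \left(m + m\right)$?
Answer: $\frac{1}{252} \approx 0.0039683$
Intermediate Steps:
$C{\left(m \right)} = 2 m^{2}$ ($C{\left(m \right)} = m 2 m = 2 m^{2}$)
$T{\left(s \right)} = 252$ ($T{\left(s \right)} = 2 \cdot 1^{2} \cdot 126 = 2 \cdot 1 \cdot 126 = 2 \cdot 126 = 252$)
$\frac{1}{T{\left(-2369 \right)}} = \frac{1}{252}$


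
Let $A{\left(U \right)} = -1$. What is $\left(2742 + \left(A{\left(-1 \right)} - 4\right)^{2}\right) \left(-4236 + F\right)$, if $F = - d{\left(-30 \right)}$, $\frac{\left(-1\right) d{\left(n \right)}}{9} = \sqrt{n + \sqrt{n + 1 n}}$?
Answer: $-11721012 + 24903 \sqrt{-30 + 2 i \sqrt{15}} \approx -1.1704 \cdot 10^{7} + 1.3751 \cdot 10^{5} i$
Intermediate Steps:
$d{\left(n \right)} = - 9 \sqrt{n + \sqrt{2} \sqrt{n}}$ ($d{\left(n \right)} = - 9 \sqrt{n + \sqrt{n + 1 n}} = - 9 \sqrt{n + \sqrt{n + n}} = - 9 \sqrt{n + \sqrt{2 n}} = - 9 \sqrt{n + \sqrt{2} \sqrt{n}}$)
$F = 9 \sqrt{-30 + 2 i \sqrt{15}}$ ($F = - \left(-9\right) \sqrt{-30 + \sqrt{2} \sqrt{-30}} = - \left(-9\right) \sqrt{-30 + \sqrt{2} i \sqrt{30}} = - \left(-9\right) \sqrt{-30 + 2 i \sqrt{15}} = 9 \sqrt{-30 + 2 i \sqrt{15}} \approx 6.3124 + 49.698 i$)
$\left(2742 + \left(A{\left(-1 \right)} - 4\right)^{2}\right) \left(-4236 + F\right) = \left(2742 + \left(-1 - 4\right)^{2}\right) \left(-4236 + 9 \sqrt{-30 + 2 i \sqrt{15}}\right) = \left(2742 + \left(-5\right)^{2}\right) \left(-4236 + 9 \sqrt{-30 + 2 i \sqrt{15}}\right) = \left(2742 + 25\right) \left(-4236 + 9 \sqrt{-30 + 2 i \sqrt{15}}\right) = 2767 \left(-4236 + 9 \sqrt{-30 + 2 i \sqrt{15}}\right) = -11721012 + 24903 \sqrt{-30 + 2 i \sqrt{15}}$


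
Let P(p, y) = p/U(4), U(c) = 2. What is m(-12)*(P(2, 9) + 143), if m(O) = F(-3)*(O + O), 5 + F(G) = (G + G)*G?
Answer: -44928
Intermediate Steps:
F(G) = -5 + 2*G² (F(G) = -5 + (G + G)*G = -5 + (2*G)*G = -5 + 2*G²)
P(p, y) = p/2
m(O) = 26*O (m(O) = (-5 + 2*(-3)²)*(O + O) = (-5 + 2*9)*(2*O) = (-5 + 18)*(2*O) = 13*(2*O) = 26*O)
m(-12)*(P(2, 9) + 143) = (26*(-12))*((½)*2 + 143) = -312*(1 + 143) = -312*144 = -44928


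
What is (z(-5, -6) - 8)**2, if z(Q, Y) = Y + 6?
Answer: 64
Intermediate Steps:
z(Q, Y) = 6 + Y
(z(-5, -6) - 8)**2 = ((6 - 6) - 8)**2 = (0 - 8)**2 = (-8)**2 = 64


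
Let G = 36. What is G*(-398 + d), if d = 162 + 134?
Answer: -3672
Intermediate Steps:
d = 296
G*(-398 + d) = 36*(-398 + 296) = 36*(-102) = -3672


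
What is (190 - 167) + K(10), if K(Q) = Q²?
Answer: 123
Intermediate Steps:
(190 - 167) + K(10) = (190 - 167) + 10² = 23 + 100 = 123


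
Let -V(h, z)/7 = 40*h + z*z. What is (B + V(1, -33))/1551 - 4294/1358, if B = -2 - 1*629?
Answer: -9124583/1053129 ≈ -8.6643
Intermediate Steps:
V(h, z) = -280*h - 7*z² (V(h, z) = -7*(40*h + z*z) = -7*(40*h + z²) = -7*(z² + 40*h) = -280*h - 7*z²)
B = -631 (B = -2 - 629 = -631)
(B + V(1, -33))/1551 - 4294/1358 = (-631 + (-280*1 - 7*(-33)²))/1551 - 4294/1358 = (-631 + (-280 - 7*1089))*(1/1551) - 4294*1/1358 = (-631 + (-280 - 7623))*(1/1551) - 2147/679 = (-631 - 7903)*(1/1551) - 2147/679 = -8534*1/1551 - 2147/679 = -8534/1551 - 2147/679 = -9124583/1053129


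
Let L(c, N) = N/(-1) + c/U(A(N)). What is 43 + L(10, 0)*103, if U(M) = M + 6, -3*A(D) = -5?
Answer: 4079/23 ≈ 177.35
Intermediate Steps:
A(D) = 5/3 (A(D) = -1/3*(-5) = 5/3)
U(M) = 6 + M
L(c, N) = -N + 3*c/23 (L(c, N) = N/(-1) + c/(6 + 5/3) = N*(-1) + c/(23/3) = -N + c*(3/23) = -N + 3*c/23)
43 + L(10, 0)*103 = 43 + (-1*0 + (3/23)*10)*103 = 43 + (0 + 30/23)*103 = 43 + (30/23)*103 = 43 + 3090/23 = 4079/23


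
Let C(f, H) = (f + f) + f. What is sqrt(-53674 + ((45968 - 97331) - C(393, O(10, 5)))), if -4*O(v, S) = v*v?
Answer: 2*I*sqrt(26554) ≈ 325.91*I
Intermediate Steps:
O(v, S) = -v**2/4 (O(v, S) = -v*v/4 = -v**2/4)
C(f, H) = 3*f (C(f, H) = 2*f + f = 3*f)
sqrt(-53674 + ((45968 - 97331) - C(393, O(10, 5)))) = sqrt(-53674 + ((45968 - 97331) - 3*393)) = sqrt(-53674 + (-51363 - 1*1179)) = sqrt(-53674 + (-51363 - 1179)) = sqrt(-53674 - 52542) = sqrt(-106216) = 2*I*sqrt(26554)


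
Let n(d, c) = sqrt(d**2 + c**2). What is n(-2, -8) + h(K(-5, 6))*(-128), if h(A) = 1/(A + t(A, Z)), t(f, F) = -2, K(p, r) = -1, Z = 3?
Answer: 128/3 + 2*sqrt(17) ≈ 50.913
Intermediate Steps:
n(d, c) = sqrt(c**2 + d**2)
h(A) = 1/(-2 + A) (h(A) = 1/(A - 2) = 1/(-2 + A))
n(-2, -8) + h(K(-5, 6))*(-128) = sqrt((-8)**2 + (-2)**2) - 128/(-2 - 1) = sqrt(64 + 4) - 128/(-3) = sqrt(68) - 1/3*(-128) = 2*sqrt(17) + 128/3 = 128/3 + 2*sqrt(17)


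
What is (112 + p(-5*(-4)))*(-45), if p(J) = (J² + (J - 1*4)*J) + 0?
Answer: -37440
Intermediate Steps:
p(J) = J² + J*(-4 + J) (p(J) = (J² + (J - 4)*J) + 0 = (J² + (-4 + J)*J) + 0 = (J² + J*(-4 + J)) + 0 = J² + J*(-4 + J))
(112 + p(-5*(-4)))*(-45) = (112 + 2*(-5*(-4))*(-2 - 5*(-4)))*(-45) = (112 + 2*20*(-2 + 20))*(-45) = (112 + 2*20*18)*(-45) = (112 + 720)*(-45) = 832*(-45) = -37440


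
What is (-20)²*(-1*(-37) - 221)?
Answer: -73600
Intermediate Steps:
(-20)²*(-1*(-37) - 221) = 400*(37 - 221) = 400*(-184) = -73600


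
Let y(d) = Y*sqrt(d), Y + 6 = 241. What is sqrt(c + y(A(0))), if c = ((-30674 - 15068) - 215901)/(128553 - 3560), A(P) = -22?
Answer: sqrt(-270277219 + 30342675715*I*sqrt(22))/11363 ≈ 23.454 + 23.498*I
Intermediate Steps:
Y = 235 (Y = -6 + 241 = 235)
y(d) = 235*sqrt(d)
c = -261643/124993 (c = (-45742 - 215901)/124993 = -261643*1/124993 = -261643/124993 ≈ -2.0933)
sqrt(c + y(A(0))) = sqrt(-261643/124993 + 235*sqrt(-22)) = sqrt(-261643/124993 + 235*(I*sqrt(22))) = sqrt(-261643/124993 + 235*I*sqrt(22))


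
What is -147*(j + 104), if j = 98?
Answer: -29694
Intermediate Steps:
-147*(j + 104) = -147*(98 + 104) = -147*202 = -29694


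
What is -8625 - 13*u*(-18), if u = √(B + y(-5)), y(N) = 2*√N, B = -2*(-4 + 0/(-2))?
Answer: -8625 + 234*√(8 + 2*I*√5) ≈ -7939.5 + 178.6*I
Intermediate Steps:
B = 8 (B = -2*(-4 + 0*(-½)) = -2*(-4 + 0) = -2*(-4) = 8)
u = √(8 + 2*I*√5) (u = √(8 + 2*√(-5)) = √(8 + 2*(I*√5)) = √(8 + 2*I*√5) ≈ 2.9296 + 0.76327*I)
-8625 - 13*u*(-18) = -8625 - 13*√(8 + 2*I*√5)*(-18) = -8625 + 234*√(8 + 2*I*√5)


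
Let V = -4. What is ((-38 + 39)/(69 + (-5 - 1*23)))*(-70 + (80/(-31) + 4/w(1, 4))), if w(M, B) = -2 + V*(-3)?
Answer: -11188/6355 ≈ -1.7605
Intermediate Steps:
w(M, B) = 10 (w(M, B) = -2 - 4*(-3) = -2 + 12 = 10)
((-38 + 39)/(69 + (-5 - 1*23)))*(-70 + (80/(-31) + 4/w(1, 4))) = ((-38 + 39)/(69 + (-5 - 1*23)))*(-70 + (80/(-31) + 4/10)) = (1/(69 + (-5 - 23)))*(-70 + (80*(-1/31) + 4*(⅒))) = (1/(69 - 28))*(-70 + (-80/31 + ⅖)) = (1/41)*(-70 - 338/155) = (1*(1/41))*(-11188/155) = (1/41)*(-11188/155) = -11188/6355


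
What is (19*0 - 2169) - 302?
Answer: -2471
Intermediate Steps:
(19*0 - 2169) - 302 = (0 - 2169) - 302 = -2169 - 302 = -2471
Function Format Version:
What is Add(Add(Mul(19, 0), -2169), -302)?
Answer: -2471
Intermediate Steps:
Add(Add(Mul(19, 0), -2169), -302) = Add(Add(0, -2169), -302) = Add(-2169, -302) = -2471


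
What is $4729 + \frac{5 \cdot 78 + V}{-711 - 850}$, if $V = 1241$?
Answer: $\frac{1054334}{223} \approx 4728.0$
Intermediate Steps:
$4729 + \frac{5 \cdot 78 + V}{-711 - 850} = 4729 + \frac{5 \cdot 78 + 1241}{-711 - 850} = 4729 + \frac{390 + 1241}{-1561} = 4729 + 1631 \left(- \frac{1}{1561}\right) = 4729 - \frac{233}{223} = \frac{1054334}{223}$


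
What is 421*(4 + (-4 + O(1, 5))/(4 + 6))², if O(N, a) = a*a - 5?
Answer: 330064/25 ≈ 13203.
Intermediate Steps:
O(N, a) = -5 + a² (O(N, a) = a² - 5 = -5 + a²)
421*(4 + (-4 + O(1, 5))/(4 + 6))² = 421*(4 + (-4 + (-5 + 5²))/(4 + 6))² = 421*(4 + (-4 + (-5 + 25))/10)² = 421*(4 + (-4 + 20)*(⅒))² = 421*(4 + 16*(⅒))² = 421*(4 + 8/5)² = 421*(28/5)² = 421*(784/25) = 330064/25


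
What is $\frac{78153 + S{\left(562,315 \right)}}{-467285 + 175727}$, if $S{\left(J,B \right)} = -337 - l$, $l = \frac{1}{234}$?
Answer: $- \frac{18208943}{68224572} \approx -0.2669$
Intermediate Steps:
$l = \frac{1}{234} \approx 0.0042735$
$S{\left(J,B \right)} = - \frac{78859}{234}$ ($S{\left(J,B \right)} = -337 - \frac{1}{234} = - \frac{78859}{234}$)
$\frac{78153 + S{\left(562,315 \right)}}{-467285 + 175727} = \frac{78153 - \frac{78859}{234}}{-467285 + 175727} = \frac{18208943}{234 \left(-291558\right)} = \frac{18208943}{234} \left(- \frac{1}{291558}\right) = - \frac{18208943}{68224572}$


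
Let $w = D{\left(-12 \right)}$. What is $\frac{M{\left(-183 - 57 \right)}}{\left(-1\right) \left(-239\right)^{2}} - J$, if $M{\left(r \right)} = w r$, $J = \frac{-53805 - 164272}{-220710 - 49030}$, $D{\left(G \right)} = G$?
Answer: $- \frac{13233627517}{15407818540} \approx -0.85889$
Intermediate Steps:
$J = \frac{218077}{269740}$ ($J = - \frac{218077}{-269740} = \left(-218077\right) \left(- \frac{1}{269740}\right) = \frac{218077}{269740} \approx 0.80847$)
$w = -12$
$M{\left(r \right)} = - 12 r$
$\frac{M{\left(-183 - 57 \right)}}{\left(-1\right) \left(-239\right)^{2}} - J = \frac{\left(-12\right) \left(-183 - 57\right)}{\left(-1\right) \left(-239\right)^{2}} - \frac{218077}{269740} = \frac{\left(-12\right) \left(-240\right)}{\left(-1\right) 57121} - \frac{218077}{269740} = \frac{2880}{-57121} - \frac{218077}{269740} = 2880 \left(- \frac{1}{57121}\right) - \frac{218077}{269740} = - \frac{2880}{57121} - \frac{218077}{269740} = - \frac{13233627517}{15407818540}$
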